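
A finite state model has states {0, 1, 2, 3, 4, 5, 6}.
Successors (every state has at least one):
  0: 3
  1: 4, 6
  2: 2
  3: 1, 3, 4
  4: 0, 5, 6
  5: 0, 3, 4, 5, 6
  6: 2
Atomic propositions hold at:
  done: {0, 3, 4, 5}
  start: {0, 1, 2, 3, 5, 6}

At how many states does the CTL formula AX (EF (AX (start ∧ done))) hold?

2

Sat(start ∧ done) = {0, 3, 5}
Sat(AX (start ∧ done)) = {s : every successor in {0, 3, 5}} = {0}
EF (AX (start ∧ done)): least fixpoint, start Z0 = {0}, add states with some successor in Z. Z1 = {0, 4, 5}; Z2 = {0, 1, 3, 4, 5}; fixed.
Sat(EF (AX (start ∧ done))) = {0, 1, 3, 4, 5}
Sat(AX (EF (AX (start ∧ done)))) = {s : every successor in {0, 1, 3, 4, 5}} = {0, 3}
|Sat(AX (EF (AX (start ∧ done))))| = |{0, 3}| = 2.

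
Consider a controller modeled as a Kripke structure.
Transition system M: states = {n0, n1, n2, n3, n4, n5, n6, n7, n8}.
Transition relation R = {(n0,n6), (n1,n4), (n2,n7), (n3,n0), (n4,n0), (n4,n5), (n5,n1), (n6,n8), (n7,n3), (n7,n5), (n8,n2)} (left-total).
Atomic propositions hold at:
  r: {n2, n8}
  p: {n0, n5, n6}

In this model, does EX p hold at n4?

Yes

Sat(EX p) = {s : some successor in {n0, n5, n6}} = {n0, n3, n4, n7}
n4 ∈ Sat(EX p) = {n0, n3, n4, n7}, so the formula holds at n4.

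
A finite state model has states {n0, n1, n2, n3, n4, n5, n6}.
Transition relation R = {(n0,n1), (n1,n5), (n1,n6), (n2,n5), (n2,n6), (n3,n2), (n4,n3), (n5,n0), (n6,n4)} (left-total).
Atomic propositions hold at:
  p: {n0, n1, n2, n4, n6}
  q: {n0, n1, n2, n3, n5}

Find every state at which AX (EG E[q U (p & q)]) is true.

Sat(p & q) = {n0, n1, n2}
E[q U (p & q)]: least fixpoint, start Z0 = Sat((p & q)) = {n0, n1, n2}, add states in Sat(q) with some successor in Z. Z1 = {n0, n1, n2, n3, n5}; fixed.
Sat(E[q U (p & q)]) = {n0, n1, n2, n3, n5}
EG E[q U (p & q)]: greatest fixpoint, start Z0 = {n0, n1, n2, n3, n5}, keep only states in Sat with some successor in Z. Already a fixed point.
Sat(EG E[q U (p & q)]) = {n0, n1, n2, n3, n5}
Sat(AX (EG E[q U (p & q)])) = {s : every successor in {n0, n1, n2, n3, n5}} = {n0, n3, n4, n5}

{n0, n3, n4, n5}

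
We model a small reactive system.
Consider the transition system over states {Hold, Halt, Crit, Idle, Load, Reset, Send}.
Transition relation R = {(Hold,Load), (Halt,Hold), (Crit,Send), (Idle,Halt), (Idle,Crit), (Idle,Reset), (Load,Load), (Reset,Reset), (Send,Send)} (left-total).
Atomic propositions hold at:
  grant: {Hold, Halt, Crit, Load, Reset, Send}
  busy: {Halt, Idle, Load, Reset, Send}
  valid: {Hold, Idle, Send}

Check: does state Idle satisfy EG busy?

Yes

EG busy: greatest fixpoint, start Z0 = {Halt, Idle, Load, Reset, Send}, keep only states in Sat with some successor in Z. Z1 = {Idle, Load, Reset, Send}; fixed.
Sat(EG busy) = {Idle, Load, Reset, Send}
Idle ∈ Sat(EG busy) = {Idle, Load, Reset, Send}, so the formula holds at Idle.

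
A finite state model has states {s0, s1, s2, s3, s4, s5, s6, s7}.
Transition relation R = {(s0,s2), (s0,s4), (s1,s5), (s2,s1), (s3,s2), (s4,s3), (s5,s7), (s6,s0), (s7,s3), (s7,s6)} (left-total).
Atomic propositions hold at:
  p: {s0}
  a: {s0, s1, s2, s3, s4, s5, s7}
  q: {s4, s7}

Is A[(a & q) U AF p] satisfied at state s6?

Yes

Sat(a & q) = {s4, s7}
AF p: least fixpoint, start Z0 = {s0}, add states with every successor in Z. Z1 = {s0, s6}; fixed.
Sat(AF p) = {s0, s6}
A[(a & q) U AF p]: least fixpoint, start Z0 = Sat(AF p) = {s0, s6}, add states in Sat(a & q) with every successor in Z. Already a fixed point.
Sat(A[(a & q) U AF p]) = {s0, s6}
s6 ∈ Sat(A[(a & q) U AF p]) = {s0, s6}, so the formula holds at s6.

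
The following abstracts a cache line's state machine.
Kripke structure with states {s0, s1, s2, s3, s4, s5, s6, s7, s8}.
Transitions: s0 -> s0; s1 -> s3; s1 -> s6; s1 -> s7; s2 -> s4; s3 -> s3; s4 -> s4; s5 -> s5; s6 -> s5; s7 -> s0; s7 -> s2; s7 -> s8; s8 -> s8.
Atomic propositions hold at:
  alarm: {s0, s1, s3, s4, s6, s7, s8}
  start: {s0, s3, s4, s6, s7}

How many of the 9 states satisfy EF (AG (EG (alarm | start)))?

7

Sat(alarm | start) = {s0, s1, s3, s4, s6, s7, s8}
EG (alarm | start): greatest fixpoint, start Z0 = {s0, s1, s3, s4, s6, s7, s8}, keep only states in Sat with some successor in Z. Z1 = {s0, s1, s3, s4, s7, s8}; fixed.
Sat(EG (alarm | start)) = {s0, s1, s3, s4, s7, s8}
AG (EG (alarm | start)): greatest fixpoint, start Z0 = {s0, s1, s3, s4, s7, s8}, keep only states in Sat with every successor in Z. Z1 = {s0, s3, s4, s8}; fixed.
Sat(AG (EG (alarm | start))) = {s0, s3, s4, s8}
EF (AG (EG (alarm | start))): least fixpoint, start Z0 = {s0, s3, s4, s8}, add states with some successor in Z. Z1 = {s0, s1, s2, s3, s4, s7, s8}; fixed.
Sat(EF (AG (EG (alarm | start)))) = {s0, s1, s2, s3, s4, s7, s8}
|Sat(EF (AG (EG (alarm | start))))| = |{s0, s1, s2, s3, s4, s7, s8}| = 7.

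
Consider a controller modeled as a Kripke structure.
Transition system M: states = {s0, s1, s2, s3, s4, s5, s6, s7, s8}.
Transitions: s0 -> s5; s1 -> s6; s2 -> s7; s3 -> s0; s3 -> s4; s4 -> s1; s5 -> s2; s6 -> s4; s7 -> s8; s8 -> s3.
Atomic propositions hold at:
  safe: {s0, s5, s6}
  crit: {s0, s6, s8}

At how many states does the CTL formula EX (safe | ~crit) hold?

Sat(~crit) = {s1, s2, s3, s4, s5, s7}
Sat(safe | ~crit) = {s0, s1, s2, s3, s4, s5, s6, s7}
Sat(EX (safe | ~crit)) = {s : some successor in {s0, s1, s2, s3, s4, s5, s6, s7}} = {s0, s1, s2, s3, s4, s5, s6, s8}
|Sat(EX (safe | ~crit))| = |{s0, s1, s2, s3, s4, s5, s6, s8}| = 8.

8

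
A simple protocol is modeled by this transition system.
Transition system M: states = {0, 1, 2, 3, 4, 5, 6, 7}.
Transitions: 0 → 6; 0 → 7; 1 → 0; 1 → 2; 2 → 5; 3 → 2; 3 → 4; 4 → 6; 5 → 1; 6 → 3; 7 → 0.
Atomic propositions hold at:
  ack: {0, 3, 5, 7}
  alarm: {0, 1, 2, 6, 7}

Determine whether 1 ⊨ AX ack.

Sat(AX ack) = {s : every successor in {0, 3, 5, 7}} = {2, 6, 7}
1 ∉ Sat(AX ack) = {2, 6, 7}, so the formula does not hold at 1.

No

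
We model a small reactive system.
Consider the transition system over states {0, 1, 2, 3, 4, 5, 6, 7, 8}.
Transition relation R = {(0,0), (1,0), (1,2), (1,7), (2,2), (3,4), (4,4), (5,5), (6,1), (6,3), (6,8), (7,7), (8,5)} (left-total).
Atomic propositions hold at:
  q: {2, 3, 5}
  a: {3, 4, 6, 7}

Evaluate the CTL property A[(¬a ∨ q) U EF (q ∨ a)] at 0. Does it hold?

No

Sat(¬a) = {0, 1, 2, 5, 8}
Sat(¬a ∨ q) = {0, 1, 2, 3, 5, 8}
Sat(q ∨ a) = {2, 3, 4, 5, 6, 7}
EF (q ∨ a): least fixpoint, start Z0 = {2, 3, 4, 5, 6, 7}, add states with some successor in Z. Z1 = {1, 2, 3, 4, 5, 6, 7, 8}; fixed.
Sat(EF (q ∨ a)) = {1, 2, 3, 4, 5, 6, 7, 8}
A[(¬a ∨ q) U EF (q ∨ a)]: least fixpoint, start Z0 = Sat(EF (q ∨ a)) = {1, 2, 3, 4, 5, 6, 7, 8}, add states in Sat(¬a ∨ q) with every successor in Z. Already a fixed point.
Sat(A[(¬a ∨ q) U EF (q ∨ a)]) = {1, 2, 3, 4, 5, 6, 7, 8}
0 ∉ Sat(A[(¬a ∨ q) U EF (q ∨ a)]) = {1, 2, 3, 4, 5, 6, 7, 8}, so the formula does not hold at 0.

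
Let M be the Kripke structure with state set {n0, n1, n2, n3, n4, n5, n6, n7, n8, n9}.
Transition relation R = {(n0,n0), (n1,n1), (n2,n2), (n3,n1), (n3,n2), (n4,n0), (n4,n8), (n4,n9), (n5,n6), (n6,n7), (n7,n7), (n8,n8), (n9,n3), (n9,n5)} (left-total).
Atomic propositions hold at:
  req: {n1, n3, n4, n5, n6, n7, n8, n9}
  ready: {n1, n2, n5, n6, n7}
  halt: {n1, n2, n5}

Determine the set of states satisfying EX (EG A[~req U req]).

{n1, n3, n4, n5, n6, n7, n8, n9}

Sat(~req) = {n0, n2}
A[~req U req]: least fixpoint, start Z0 = Sat(req) = {n1, n3, n4, n5, n6, n7, n8, n9}, add states in Sat(~req) with every successor in Z. Already a fixed point.
Sat(A[~req U req]) = {n1, n3, n4, n5, n6, n7, n8, n9}
EG A[~req U req]: greatest fixpoint, start Z0 = {n1, n3, n4, n5, n6, n7, n8, n9}, keep only states in Sat with some successor in Z. Already a fixed point.
Sat(EG A[~req U req]) = {n1, n3, n4, n5, n6, n7, n8, n9}
Sat(EX (EG A[~req U req])) = {s : some successor in {n1, n3, n4, n5, n6, n7, n8, n9}} = {n1, n3, n4, n5, n6, n7, n8, n9}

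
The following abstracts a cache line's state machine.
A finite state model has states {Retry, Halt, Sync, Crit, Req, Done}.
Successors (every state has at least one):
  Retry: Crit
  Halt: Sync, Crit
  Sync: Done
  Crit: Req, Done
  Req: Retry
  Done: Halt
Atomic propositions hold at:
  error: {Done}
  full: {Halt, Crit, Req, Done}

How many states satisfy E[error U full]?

4

E[error U full]: least fixpoint, start Z0 = Sat(full) = {Halt, Crit, Req, Done}, add states in Sat(error) with some successor in Z. Already a fixed point.
Sat(E[error U full]) = {Halt, Crit, Req, Done}
|Sat(E[error U full])| = |{Halt, Crit, Req, Done}| = 4.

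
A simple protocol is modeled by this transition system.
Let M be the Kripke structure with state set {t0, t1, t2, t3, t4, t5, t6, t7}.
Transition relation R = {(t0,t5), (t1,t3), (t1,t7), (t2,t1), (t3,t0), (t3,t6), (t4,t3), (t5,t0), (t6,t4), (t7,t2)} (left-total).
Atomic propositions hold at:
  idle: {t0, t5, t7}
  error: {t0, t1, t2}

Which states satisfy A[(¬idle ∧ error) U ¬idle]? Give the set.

Sat(¬idle) = {t1, t2, t3, t4, t6}
Sat(¬idle ∧ error) = {t1, t2}
A[(¬idle ∧ error) U ¬idle]: least fixpoint, start Z0 = Sat(¬idle) = {t1, t2, t3, t4, t6}, add states in Sat(¬idle ∧ error) with every successor in Z. Already a fixed point.
Sat(A[(¬idle ∧ error) U ¬idle]) = {t1, t2, t3, t4, t6}

{t1, t2, t3, t4, t6}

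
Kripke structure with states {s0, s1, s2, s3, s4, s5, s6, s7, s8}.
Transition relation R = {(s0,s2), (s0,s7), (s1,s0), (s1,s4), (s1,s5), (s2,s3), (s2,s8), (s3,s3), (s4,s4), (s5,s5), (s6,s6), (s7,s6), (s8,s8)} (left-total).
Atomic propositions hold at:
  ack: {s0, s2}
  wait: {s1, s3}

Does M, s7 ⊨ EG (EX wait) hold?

Sat(EX wait) = {s : some successor in {s1, s3}} = {s2, s3}
EG (EX wait): greatest fixpoint, start Z0 = {s2, s3}, keep only states in Sat with some successor in Z. Already a fixed point.
Sat(EG (EX wait)) = {s2, s3}
s7 ∉ Sat(EG (EX wait)) = {s2, s3}, so the formula does not hold at s7.

No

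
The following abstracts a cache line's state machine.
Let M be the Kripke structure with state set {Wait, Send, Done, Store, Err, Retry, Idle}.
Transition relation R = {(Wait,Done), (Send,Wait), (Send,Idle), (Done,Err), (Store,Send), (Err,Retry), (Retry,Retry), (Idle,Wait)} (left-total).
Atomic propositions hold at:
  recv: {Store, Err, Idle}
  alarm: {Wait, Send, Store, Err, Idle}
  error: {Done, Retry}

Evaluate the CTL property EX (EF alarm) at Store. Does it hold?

Yes

EF alarm: least fixpoint, start Z0 = {Wait, Send, Store, Err, Idle}, add states with some successor in Z. Z1 = {Wait, Send, Done, Store, Err, Idle}; fixed.
Sat(EF alarm) = {Wait, Send, Done, Store, Err, Idle}
Sat(EX (EF alarm)) = {s : some successor in {Wait, Send, Done, Store, Err, Idle}} = {Wait, Send, Done, Store, Idle}
Store ∈ Sat(EX (EF alarm)) = {Wait, Send, Done, Store, Idle}, so the formula holds at Store.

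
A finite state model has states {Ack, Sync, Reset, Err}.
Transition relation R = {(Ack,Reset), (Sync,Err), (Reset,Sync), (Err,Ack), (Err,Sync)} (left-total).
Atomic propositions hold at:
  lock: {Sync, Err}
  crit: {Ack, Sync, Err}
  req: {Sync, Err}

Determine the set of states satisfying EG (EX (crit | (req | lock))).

{Sync, Reset, Err}

Sat(req | lock) = {Sync, Err}
Sat(crit | (req | lock)) = {Ack, Sync, Err}
Sat(EX (crit | (req | lock))) = {s : some successor in {Ack, Sync, Err}} = {Sync, Reset, Err}
EG (EX (crit | (req | lock))): greatest fixpoint, start Z0 = {Sync, Reset, Err}, keep only states in Sat with some successor in Z. Already a fixed point.
Sat(EG (EX (crit | (req | lock)))) = {Sync, Reset, Err}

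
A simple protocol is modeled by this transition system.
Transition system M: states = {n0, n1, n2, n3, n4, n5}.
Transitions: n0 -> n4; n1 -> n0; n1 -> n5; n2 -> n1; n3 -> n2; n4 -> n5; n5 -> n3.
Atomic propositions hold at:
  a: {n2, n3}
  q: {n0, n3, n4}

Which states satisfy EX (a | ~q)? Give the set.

Sat(~q) = {n1, n2, n5}
Sat(a | ~q) = {n1, n2, n3, n5}
Sat(EX (a | ~q)) = {s : some successor in {n1, n2, n3, n5}} = {n1, n2, n3, n4, n5}

{n1, n2, n3, n4, n5}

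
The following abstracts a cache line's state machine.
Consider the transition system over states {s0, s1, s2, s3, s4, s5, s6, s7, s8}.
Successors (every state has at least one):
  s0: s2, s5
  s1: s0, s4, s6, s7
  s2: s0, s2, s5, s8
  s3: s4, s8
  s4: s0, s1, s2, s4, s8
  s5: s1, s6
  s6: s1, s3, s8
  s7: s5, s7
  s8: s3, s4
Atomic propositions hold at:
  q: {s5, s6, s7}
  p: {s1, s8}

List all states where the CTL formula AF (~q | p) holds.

{s0, s1, s2, s3, s4, s5, s6, s8}

Sat(~q) = {s0, s1, s2, s3, s4, s8}
Sat(~q | p) = {s0, s1, s2, s3, s4, s8}
AF (~q | p): least fixpoint, start Z0 = {s0, s1, s2, s3, s4, s8}, add states with every successor in Z. Z1 = {s0, s1, s2, s3, s4, s6, s8}; Z2 = {s0, s1, s2, s3, s4, s5, s6, s8}; fixed.
Sat(AF (~q | p)) = {s0, s1, s2, s3, s4, s5, s6, s8}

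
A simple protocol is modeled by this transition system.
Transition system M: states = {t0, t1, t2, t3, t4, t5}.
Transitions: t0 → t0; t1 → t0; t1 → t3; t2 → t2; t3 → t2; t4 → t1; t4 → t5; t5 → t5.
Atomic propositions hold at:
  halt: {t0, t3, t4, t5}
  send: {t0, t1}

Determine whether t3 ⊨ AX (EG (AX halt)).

Sat(AX halt) = {s : every successor in {t0, t3, t4, t5}} = {t0, t1, t5}
EG (AX halt): greatest fixpoint, start Z0 = {t0, t1, t5}, keep only states in Sat with some successor in Z. Already a fixed point.
Sat(EG (AX halt)) = {t0, t1, t5}
Sat(AX (EG (AX halt))) = {s : every successor in {t0, t1, t5}} = {t0, t4, t5}
t3 ∉ Sat(AX (EG (AX halt))) = {t0, t4, t5}, so the formula does not hold at t3.

No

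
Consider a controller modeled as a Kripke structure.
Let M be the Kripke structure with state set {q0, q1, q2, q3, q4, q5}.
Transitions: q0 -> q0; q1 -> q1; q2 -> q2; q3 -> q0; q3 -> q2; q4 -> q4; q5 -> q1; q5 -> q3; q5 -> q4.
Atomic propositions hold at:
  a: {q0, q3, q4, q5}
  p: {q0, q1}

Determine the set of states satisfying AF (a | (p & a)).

Sat(p & a) = {q0}
Sat(a | (p & a)) = {q0, q3, q4, q5}
AF (a | (p & a)): least fixpoint, start Z0 = {q0, q3, q4, q5}, add states with every successor in Z. Already a fixed point.
Sat(AF (a | (p & a))) = {q0, q3, q4, q5}

{q0, q3, q4, q5}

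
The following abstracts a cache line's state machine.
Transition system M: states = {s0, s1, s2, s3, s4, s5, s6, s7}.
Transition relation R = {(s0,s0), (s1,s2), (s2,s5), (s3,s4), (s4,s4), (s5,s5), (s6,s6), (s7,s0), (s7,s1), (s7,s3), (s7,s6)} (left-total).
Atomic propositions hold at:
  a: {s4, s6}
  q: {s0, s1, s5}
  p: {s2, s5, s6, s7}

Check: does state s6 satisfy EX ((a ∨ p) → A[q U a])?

Yes

Sat(a ∨ p) = {s2, s4, s5, s6, s7}
A[q U a]: least fixpoint, start Z0 = Sat(a) = {s4, s6}, add states in Sat(q) with every successor in Z. Already a fixed point.
Sat(A[q U a]) = {s4, s6}
Sat((a ∨ p) → A[q U a]) = {s0, s1, s3, s4, s6}
Sat(EX ((a ∨ p) → A[q U a])) = {s : some successor in {s0, s1, s3, s4, s6}} = {s0, s3, s4, s6, s7}
s6 ∈ Sat(EX ((a ∨ p) → A[q U a])) = {s0, s3, s4, s6, s7}, so the formula holds at s6.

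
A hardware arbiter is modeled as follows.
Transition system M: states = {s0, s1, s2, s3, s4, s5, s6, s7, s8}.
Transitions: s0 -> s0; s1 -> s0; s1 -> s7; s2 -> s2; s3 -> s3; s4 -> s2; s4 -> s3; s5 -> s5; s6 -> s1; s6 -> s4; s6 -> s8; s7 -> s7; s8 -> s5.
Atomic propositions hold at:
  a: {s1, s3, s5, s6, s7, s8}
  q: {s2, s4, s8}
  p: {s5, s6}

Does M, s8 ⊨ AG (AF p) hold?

Yes

AF p: least fixpoint, start Z0 = {s5, s6}, add states with every successor in Z. Z1 = {s5, s6, s8}; fixed.
Sat(AF p) = {s5, s6, s8}
AG (AF p): greatest fixpoint, start Z0 = {s5, s6, s8}, keep only states in Sat with every successor in Z. Z1 = {s5, s8}; fixed.
Sat(AG (AF p)) = {s5, s8}
s8 ∈ Sat(AG (AF p)) = {s5, s8}, so the formula holds at s8.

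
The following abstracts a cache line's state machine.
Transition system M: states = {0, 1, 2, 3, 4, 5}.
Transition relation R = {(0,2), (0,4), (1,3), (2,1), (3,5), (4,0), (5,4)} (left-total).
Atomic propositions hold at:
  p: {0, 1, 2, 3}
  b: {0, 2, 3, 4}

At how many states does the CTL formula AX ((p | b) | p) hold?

Sat(p | b) = {0, 1, 2, 3, 4}
Sat((p | b) | p) = {0, 1, 2, 3, 4}
Sat(AX ((p | b) | p)) = {s : every successor in {0, 1, 2, 3, 4}} = {0, 1, 2, 4, 5}
|Sat(AX ((p | b) | p))| = |{0, 1, 2, 4, 5}| = 5.

5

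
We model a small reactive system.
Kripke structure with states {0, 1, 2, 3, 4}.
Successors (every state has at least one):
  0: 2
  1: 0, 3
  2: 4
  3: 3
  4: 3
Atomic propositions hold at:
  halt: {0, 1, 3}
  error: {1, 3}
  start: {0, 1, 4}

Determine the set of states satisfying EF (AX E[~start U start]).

{0, 1, 2}

Sat(~start) = {2, 3}
E[~start U start]: least fixpoint, start Z0 = Sat(start) = {0, 1, 4}, add states in Sat(~start) with some successor in Z. Z1 = {0, 1, 2, 4}; fixed.
Sat(E[~start U start]) = {0, 1, 2, 4}
Sat(AX E[~start U start]) = {s : every successor in {0, 1, 2, 4}} = {0, 2}
EF (AX E[~start U start]): least fixpoint, start Z0 = {0, 2}, add states with some successor in Z. Z1 = {0, 1, 2}; fixed.
Sat(EF (AX E[~start U start])) = {0, 1, 2}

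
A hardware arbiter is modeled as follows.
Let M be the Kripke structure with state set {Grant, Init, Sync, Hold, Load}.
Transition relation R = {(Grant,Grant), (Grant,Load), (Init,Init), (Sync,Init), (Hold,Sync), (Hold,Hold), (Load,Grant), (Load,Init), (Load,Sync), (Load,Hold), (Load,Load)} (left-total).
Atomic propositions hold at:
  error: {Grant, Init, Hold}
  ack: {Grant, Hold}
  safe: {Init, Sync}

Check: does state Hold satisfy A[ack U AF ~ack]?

No

Sat(~ack) = {Init, Sync, Load}
AF ~ack: least fixpoint, start Z0 = {Init, Sync, Load}, add states with every successor in Z. Already a fixed point.
Sat(AF ~ack) = {Init, Sync, Load}
A[ack U AF ~ack]: least fixpoint, start Z0 = Sat(AF ~ack) = {Init, Sync, Load}, add states in Sat(ack) with every successor in Z. Already a fixed point.
Sat(A[ack U AF ~ack]) = {Init, Sync, Load}
Hold ∉ Sat(A[ack U AF ~ack]) = {Init, Sync, Load}, so the formula does not hold at Hold.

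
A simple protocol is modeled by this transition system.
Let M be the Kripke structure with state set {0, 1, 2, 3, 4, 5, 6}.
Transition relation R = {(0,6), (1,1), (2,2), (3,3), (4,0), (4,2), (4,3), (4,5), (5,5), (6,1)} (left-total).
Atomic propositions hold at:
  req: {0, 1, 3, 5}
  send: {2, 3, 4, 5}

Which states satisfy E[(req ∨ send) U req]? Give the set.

Sat(req ∨ send) = {0, 1, 2, 3, 4, 5}
E[(req ∨ send) U req]: least fixpoint, start Z0 = Sat(req) = {0, 1, 3, 5}, add states in Sat(req ∨ send) with some successor in Z. Z1 = {0, 1, 3, 4, 5}; fixed.
Sat(E[(req ∨ send) U req]) = {0, 1, 3, 4, 5}

{0, 1, 3, 4, 5}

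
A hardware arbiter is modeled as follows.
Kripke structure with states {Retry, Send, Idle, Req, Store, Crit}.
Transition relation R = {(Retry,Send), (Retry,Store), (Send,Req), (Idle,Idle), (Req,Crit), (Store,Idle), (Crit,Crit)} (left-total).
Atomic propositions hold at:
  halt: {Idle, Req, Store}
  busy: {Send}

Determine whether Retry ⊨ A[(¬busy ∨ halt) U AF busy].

No

Sat(¬busy) = {Retry, Idle, Req, Store, Crit}
Sat(¬busy ∨ halt) = {Retry, Idle, Req, Store, Crit}
AF busy: least fixpoint, start Z0 = {Send}, add states with every successor in Z. Already a fixed point.
Sat(AF busy) = {Send}
A[(¬busy ∨ halt) U AF busy]: least fixpoint, start Z0 = Sat(AF busy) = {Send}, add states in Sat(¬busy ∨ halt) with every successor in Z. Already a fixed point.
Sat(A[(¬busy ∨ halt) U AF busy]) = {Send}
Retry ∉ Sat(A[(¬busy ∨ halt) U AF busy]) = {Send}, so the formula does not hold at Retry.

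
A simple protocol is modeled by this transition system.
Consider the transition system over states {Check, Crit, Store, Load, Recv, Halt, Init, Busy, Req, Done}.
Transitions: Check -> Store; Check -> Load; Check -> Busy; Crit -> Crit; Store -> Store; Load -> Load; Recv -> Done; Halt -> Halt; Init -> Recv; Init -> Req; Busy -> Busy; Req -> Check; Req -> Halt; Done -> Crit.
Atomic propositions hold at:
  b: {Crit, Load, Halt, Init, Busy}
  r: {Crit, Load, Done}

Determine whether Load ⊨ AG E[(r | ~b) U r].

Sat(~b) = {Check, Store, Recv, Req, Done}
Sat(r | ~b) = {Check, Crit, Store, Load, Recv, Req, Done}
E[(r | ~b) U r]: least fixpoint, start Z0 = Sat(r) = {Crit, Load, Done}, add states in Sat(r | ~b) with some successor in Z. Z1 = {Check, Crit, Load, Recv, Done}; Z2 = {Check, Crit, Load, Recv, Req, Done}; fixed.
Sat(E[(r | ~b) U r]) = {Check, Crit, Load, Recv, Req, Done}
AG E[(r | ~b) U r]: greatest fixpoint, start Z0 = {Check, Crit, Load, Recv, Req, Done}, keep only states in Sat with every successor in Z. Z1 = {Crit, Load, Recv, Done}; fixed.
Sat(AG E[(r | ~b) U r]) = {Crit, Load, Recv, Done}
Load ∈ Sat(AG E[(r | ~b) U r]) = {Crit, Load, Recv, Done}, so the formula holds at Load.

Yes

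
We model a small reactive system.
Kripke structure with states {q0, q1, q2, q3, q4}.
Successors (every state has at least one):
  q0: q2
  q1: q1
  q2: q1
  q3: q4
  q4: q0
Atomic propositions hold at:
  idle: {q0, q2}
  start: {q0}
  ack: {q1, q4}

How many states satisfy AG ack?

1

AG ack: greatest fixpoint, start Z0 = {q1, q4}, keep only states in Sat with every successor in Z. Z1 = {q1}; fixed.
Sat(AG ack) = {q1}
|Sat(AG ack)| = |{q1}| = 1.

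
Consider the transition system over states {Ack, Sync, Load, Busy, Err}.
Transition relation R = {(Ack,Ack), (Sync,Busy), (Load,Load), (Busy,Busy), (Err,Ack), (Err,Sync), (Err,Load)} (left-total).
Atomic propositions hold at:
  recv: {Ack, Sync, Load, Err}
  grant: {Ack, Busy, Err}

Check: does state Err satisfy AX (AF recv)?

AF recv: least fixpoint, start Z0 = {Ack, Sync, Load, Err}, add states with every successor in Z. Already a fixed point.
Sat(AF recv) = {Ack, Sync, Load, Err}
Sat(AX (AF recv)) = {s : every successor in {Ack, Sync, Load, Err}} = {Ack, Load, Err}
Err ∈ Sat(AX (AF recv)) = {Ack, Load, Err}, so the formula holds at Err.

Yes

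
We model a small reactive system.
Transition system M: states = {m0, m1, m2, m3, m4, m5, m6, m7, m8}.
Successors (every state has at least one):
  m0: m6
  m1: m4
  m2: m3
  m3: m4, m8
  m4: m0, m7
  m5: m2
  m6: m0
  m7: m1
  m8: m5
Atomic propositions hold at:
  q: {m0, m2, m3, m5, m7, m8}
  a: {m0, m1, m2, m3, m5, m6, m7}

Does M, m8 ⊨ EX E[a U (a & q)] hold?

Yes

Sat(a & q) = {m0, m2, m3, m5, m7}
E[a U (a & q)]: least fixpoint, start Z0 = Sat((a & q)) = {m0, m2, m3, m5, m7}, add states in Sat(a) with some successor in Z. Z1 = {m0, m2, m3, m5, m6, m7}; fixed.
Sat(E[a U (a & q)]) = {m0, m2, m3, m5, m6, m7}
Sat(EX E[a U (a & q)]) = {s : some successor in {m0, m2, m3, m5, m6, m7}} = {m0, m2, m4, m5, m6, m8}
m8 ∈ Sat(EX E[a U (a & q)]) = {m0, m2, m4, m5, m6, m8}, so the formula holds at m8.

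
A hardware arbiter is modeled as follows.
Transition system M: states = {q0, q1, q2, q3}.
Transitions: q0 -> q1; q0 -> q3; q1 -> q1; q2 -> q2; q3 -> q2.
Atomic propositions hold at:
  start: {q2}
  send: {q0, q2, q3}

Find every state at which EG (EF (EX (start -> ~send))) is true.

{q0, q1}

Sat(~send) = {q1}
Sat(start -> ~send) = {q0, q1, q3}
Sat(EX (start -> ~send)) = {s : some successor in {q0, q1, q3}} = {q0, q1}
EF (EX (start -> ~send)): least fixpoint, start Z0 = {q0, q1}, add states with some successor in Z. Already a fixed point.
Sat(EF (EX (start -> ~send))) = {q0, q1}
EG (EF (EX (start -> ~send))): greatest fixpoint, start Z0 = {q0, q1}, keep only states in Sat with some successor in Z. Already a fixed point.
Sat(EG (EF (EX (start -> ~send)))) = {q0, q1}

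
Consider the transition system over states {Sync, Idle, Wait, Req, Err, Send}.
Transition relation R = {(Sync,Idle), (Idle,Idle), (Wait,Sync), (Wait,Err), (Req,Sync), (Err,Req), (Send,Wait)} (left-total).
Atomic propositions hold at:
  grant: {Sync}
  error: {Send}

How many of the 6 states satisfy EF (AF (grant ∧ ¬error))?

5

Sat(¬error) = {Sync, Idle, Wait, Req, Err}
Sat(grant ∧ ¬error) = {Sync}
AF (grant ∧ ¬error): least fixpoint, start Z0 = {Sync}, add states with every successor in Z. Z1 = {Sync, Req}; Z2 = {Sync, Req, Err}; Z3 = {Sync, Wait, Req, Err}; Z4 = {Sync, Wait, Req, Err, Send}; fixed.
Sat(AF (grant ∧ ¬error)) = {Sync, Wait, Req, Err, Send}
EF (AF (grant ∧ ¬error)): least fixpoint, start Z0 = {Sync, Wait, Req, Err, Send}, add states with some successor in Z. Already a fixed point.
Sat(EF (AF (grant ∧ ¬error))) = {Sync, Wait, Req, Err, Send}
|Sat(EF (AF (grant ∧ ¬error)))| = |{Sync, Wait, Req, Err, Send}| = 5.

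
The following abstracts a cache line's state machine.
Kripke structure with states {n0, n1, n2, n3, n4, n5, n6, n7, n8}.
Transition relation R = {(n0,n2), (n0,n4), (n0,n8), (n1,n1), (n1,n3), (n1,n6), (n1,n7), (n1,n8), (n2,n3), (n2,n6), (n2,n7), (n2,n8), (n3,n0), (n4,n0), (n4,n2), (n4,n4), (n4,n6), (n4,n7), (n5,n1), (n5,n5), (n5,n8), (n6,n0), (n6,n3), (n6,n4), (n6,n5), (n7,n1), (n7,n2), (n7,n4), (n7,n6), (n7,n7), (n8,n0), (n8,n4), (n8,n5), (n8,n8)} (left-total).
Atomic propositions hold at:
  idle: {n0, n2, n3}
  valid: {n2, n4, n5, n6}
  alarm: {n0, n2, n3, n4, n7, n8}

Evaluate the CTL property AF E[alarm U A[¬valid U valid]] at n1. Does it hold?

Sat(¬valid) = {n0, n1, n3, n7, n8}
A[¬valid U valid]: least fixpoint, start Z0 = Sat(valid) = {n2, n4, n5, n6}, add states in Sat(¬valid) with every successor in Z. Already a fixed point.
Sat(A[¬valid U valid]) = {n2, n4, n5, n6}
E[alarm U A[¬valid U valid]]: least fixpoint, start Z0 = Sat(A[¬valid U valid]) = {n2, n4, n5, n6}, add states in Sat(alarm) with some successor in Z. Z1 = {n0, n2, n4, n5, n6, n7, n8}; Z2 = {n0, n2, n3, n4, n5, n6, n7, n8}; fixed.
Sat(E[alarm U A[¬valid U valid]]) = {n0, n2, n3, n4, n5, n6, n7, n8}
AF E[alarm U A[¬valid U valid]]: least fixpoint, start Z0 = {n0, n2, n3, n4, n5, n6, n7, n8}, add states with every successor in Z. Already a fixed point.
Sat(AF E[alarm U A[¬valid U valid]]) = {n0, n2, n3, n4, n5, n6, n7, n8}
n1 ∉ Sat(AF E[alarm U A[¬valid U valid]]) = {n0, n2, n3, n4, n5, n6, n7, n8}, so the formula does not hold at n1.

No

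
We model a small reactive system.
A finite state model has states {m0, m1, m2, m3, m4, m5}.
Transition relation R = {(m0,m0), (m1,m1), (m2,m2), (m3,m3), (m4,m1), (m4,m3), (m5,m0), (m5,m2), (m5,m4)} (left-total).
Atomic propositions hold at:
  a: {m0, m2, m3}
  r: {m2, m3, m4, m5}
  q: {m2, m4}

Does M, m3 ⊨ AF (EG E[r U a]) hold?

E[r U a]: least fixpoint, start Z0 = Sat(a) = {m0, m2, m3}, add states in Sat(r) with some successor in Z. Z1 = {m0, m2, m3, m4, m5}; fixed.
Sat(E[r U a]) = {m0, m2, m3, m4, m5}
EG E[r U a]: greatest fixpoint, start Z0 = {m0, m2, m3, m4, m5}, keep only states in Sat with some successor in Z. Already a fixed point.
Sat(EG E[r U a]) = {m0, m2, m3, m4, m5}
AF (EG E[r U a]): least fixpoint, start Z0 = {m0, m2, m3, m4, m5}, add states with every successor in Z. Already a fixed point.
Sat(AF (EG E[r U a])) = {m0, m2, m3, m4, m5}
m3 ∈ Sat(AF (EG E[r U a])) = {m0, m2, m3, m4, m5}, so the formula holds at m3.

Yes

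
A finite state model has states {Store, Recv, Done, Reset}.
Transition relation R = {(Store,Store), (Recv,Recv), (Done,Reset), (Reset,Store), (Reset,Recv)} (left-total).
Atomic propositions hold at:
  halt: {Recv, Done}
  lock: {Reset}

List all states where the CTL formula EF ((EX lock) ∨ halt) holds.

{Recv, Done, Reset}

Sat(EX lock) = {s : some successor in {Reset}} = {Done}
Sat((EX lock) ∨ halt) = {Recv, Done}
EF ((EX lock) ∨ halt): least fixpoint, start Z0 = {Recv, Done}, add states with some successor in Z. Z1 = {Recv, Done, Reset}; fixed.
Sat(EF ((EX lock) ∨ halt)) = {Recv, Done, Reset}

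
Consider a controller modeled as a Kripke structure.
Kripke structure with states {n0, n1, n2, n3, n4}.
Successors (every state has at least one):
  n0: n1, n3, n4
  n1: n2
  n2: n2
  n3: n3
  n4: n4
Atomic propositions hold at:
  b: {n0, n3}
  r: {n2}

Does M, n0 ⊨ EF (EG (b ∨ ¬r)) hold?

Yes

Sat(¬r) = {n0, n1, n3, n4}
Sat(b ∨ ¬r) = {n0, n1, n3, n4}
EG (b ∨ ¬r): greatest fixpoint, start Z0 = {n0, n1, n3, n4}, keep only states in Sat with some successor in Z. Z1 = {n0, n3, n4}; fixed.
Sat(EG (b ∨ ¬r)) = {n0, n3, n4}
EF (EG (b ∨ ¬r)): least fixpoint, start Z0 = {n0, n3, n4}, add states with some successor in Z. Already a fixed point.
Sat(EF (EG (b ∨ ¬r))) = {n0, n3, n4}
n0 ∈ Sat(EF (EG (b ∨ ¬r))) = {n0, n3, n4}, so the formula holds at n0.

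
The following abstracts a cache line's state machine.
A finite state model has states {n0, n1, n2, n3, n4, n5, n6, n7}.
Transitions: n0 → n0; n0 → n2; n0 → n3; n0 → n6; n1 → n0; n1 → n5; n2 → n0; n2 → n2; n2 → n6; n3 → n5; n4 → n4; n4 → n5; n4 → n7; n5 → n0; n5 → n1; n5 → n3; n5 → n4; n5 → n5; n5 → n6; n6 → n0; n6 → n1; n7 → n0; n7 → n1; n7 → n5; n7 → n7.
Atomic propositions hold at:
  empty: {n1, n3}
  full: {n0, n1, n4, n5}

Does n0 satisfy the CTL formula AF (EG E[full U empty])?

Yes

E[full U empty]: least fixpoint, start Z0 = Sat(empty) = {n1, n3}, add states in Sat(full) with some successor in Z. Z1 = {n0, n1, n3, n5}; Z2 = {n0, n1, n3, n4, n5}; fixed.
Sat(E[full U empty]) = {n0, n1, n3, n4, n5}
EG E[full U empty]: greatest fixpoint, start Z0 = {n0, n1, n3, n4, n5}, keep only states in Sat with some successor in Z. Already a fixed point.
Sat(EG E[full U empty]) = {n0, n1, n3, n4, n5}
AF (EG E[full U empty]): least fixpoint, start Z0 = {n0, n1, n3, n4, n5}, add states with every successor in Z. Z1 = {n0, n1, n3, n4, n5, n6}; fixed.
Sat(AF (EG E[full U empty])) = {n0, n1, n3, n4, n5, n6}
n0 ∈ Sat(AF (EG E[full U empty])) = {n0, n1, n3, n4, n5, n6}, so the formula holds at n0.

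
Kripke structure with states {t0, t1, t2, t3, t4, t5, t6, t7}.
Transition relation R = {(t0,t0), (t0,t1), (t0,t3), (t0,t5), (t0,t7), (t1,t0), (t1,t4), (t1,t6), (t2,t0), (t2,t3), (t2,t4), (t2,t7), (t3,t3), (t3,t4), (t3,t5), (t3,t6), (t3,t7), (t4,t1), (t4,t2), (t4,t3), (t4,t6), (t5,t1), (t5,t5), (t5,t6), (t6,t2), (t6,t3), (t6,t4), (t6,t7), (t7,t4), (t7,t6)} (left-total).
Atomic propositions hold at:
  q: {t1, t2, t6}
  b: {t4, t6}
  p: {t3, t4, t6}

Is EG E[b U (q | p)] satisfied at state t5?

No

Sat(q | p) = {t1, t2, t3, t4, t6}
E[b U (q | p)]: least fixpoint, start Z0 = Sat((q | p)) = {t1, t2, t3, t4, t6}, add states in Sat(b) with some successor in Z. Already a fixed point.
Sat(E[b U (q | p)]) = {t1, t2, t3, t4, t6}
EG E[b U (q | p)]: greatest fixpoint, start Z0 = {t1, t2, t3, t4, t6}, keep only states in Sat with some successor in Z. Already a fixed point.
Sat(EG E[b U (q | p)]) = {t1, t2, t3, t4, t6}
t5 ∉ Sat(EG E[b U (q | p)]) = {t1, t2, t3, t4, t6}, so the formula does not hold at t5.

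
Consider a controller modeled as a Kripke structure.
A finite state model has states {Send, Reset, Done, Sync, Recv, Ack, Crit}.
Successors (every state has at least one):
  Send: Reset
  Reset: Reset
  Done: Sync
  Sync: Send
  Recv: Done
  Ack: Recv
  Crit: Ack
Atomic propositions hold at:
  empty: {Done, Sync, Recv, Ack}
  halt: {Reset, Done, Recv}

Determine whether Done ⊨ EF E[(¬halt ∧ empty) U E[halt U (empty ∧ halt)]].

Sat(¬halt) = {Send, Sync, Ack, Crit}
Sat(¬halt ∧ empty) = {Sync, Ack}
Sat(empty ∧ halt) = {Done, Recv}
E[halt U (empty ∧ halt)]: least fixpoint, start Z0 = Sat((empty ∧ halt)) = {Done, Recv}, add states in Sat(halt) with some successor in Z. Already a fixed point.
Sat(E[halt U (empty ∧ halt)]) = {Done, Recv}
E[(¬halt ∧ empty) U E[halt U (empty ∧ halt)]]: least fixpoint, start Z0 = Sat(E[halt U (empty ∧ halt)]) = {Done, Recv}, add states in Sat(¬halt ∧ empty) with some successor in Z. Z1 = {Done, Recv, Ack}; fixed.
Sat(E[(¬halt ∧ empty) U E[halt U (empty ∧ halt)]]) = {Done, Recv, Ack}
EF E[(¬halt ∧ empty) U E[halt U (empty ∧ halt)]]: least fixpoint, start Z0 = {Done, Recv, Ack}, add states with some successor in Z. Z1 = {Done, Recv, Ack, Crit}; fixed.
Sat(EF E[(¬halt ∧ empty) U E[halt U (empty ∧ halt)]]) = {Done, Recv, Ack, Crit}
Done ∈ Sat(EF E[(¬halt ∧ empty) U E[halt U (empty ∧ halt)]]) = {Done, Recv, Ack, Crit}, so the formula holds at Done.

Yes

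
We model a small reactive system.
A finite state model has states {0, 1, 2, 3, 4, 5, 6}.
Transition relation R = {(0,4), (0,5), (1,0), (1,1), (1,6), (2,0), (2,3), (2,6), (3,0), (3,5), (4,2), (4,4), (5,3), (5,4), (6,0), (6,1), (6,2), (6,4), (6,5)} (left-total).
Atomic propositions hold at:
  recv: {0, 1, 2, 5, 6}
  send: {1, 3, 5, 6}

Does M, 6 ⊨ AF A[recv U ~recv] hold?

No

Sat(~recv) = {3, 4}
A[recv U ~recv]: least fixpoint, start Z0 = Sat(~recv) = {3, 4}, add states in Sat(recv) with every successor in Z. Z1 = {3, 4, 5}; Z2 = {0, 3, 4, 5}; fixed.
Sat(A[recv U ~recv]) = {0, 3, 4, 5}
AF A[recv U ~recv]: least fixpoint, start Z0 = {0, 3, 4, 5}, add states with every successor in Z. Already a fixed point.
Sat(AF A[recv U ~recv]) = {0, 3, 4, 5}
6 ∉ Sat(AF A[recv U ~recv]) = {0, 3, 4, 5}, so the formula does not hold at 6.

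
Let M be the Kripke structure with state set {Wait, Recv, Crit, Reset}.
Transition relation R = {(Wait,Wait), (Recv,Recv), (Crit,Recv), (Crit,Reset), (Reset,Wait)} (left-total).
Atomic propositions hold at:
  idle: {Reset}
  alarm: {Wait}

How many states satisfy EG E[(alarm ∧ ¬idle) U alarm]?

Sat(¬idle) = {Wait, Recv, Crit}
Sat(alarm ∧ ¬idle) = {Wait}
E[(alarm ∧ ¬idle) U alarm]: least fixpoint, start Z0 = Sat(alarm) = {Wait}, add states in Sat(alarm ∧ ¬idle) with some successor in Z. Already a fixed point.
Sat(E[(alarm ∧ ¬idle) U alarm]) = {Wait}
EG E[(alarm ∧ ¬idle) U alarm]: greatest fixpoint, start Z0 = {Wait}, keep only states in Sat with some successor in Z. Already a fixed point.
Sat(EG E[(alarm ∧ ¬idle) U alarm]) = {Wait}
|Sat(EG E[(alarm ∧ ¬idle) U alarm])| = |{Wait}| = 1.

1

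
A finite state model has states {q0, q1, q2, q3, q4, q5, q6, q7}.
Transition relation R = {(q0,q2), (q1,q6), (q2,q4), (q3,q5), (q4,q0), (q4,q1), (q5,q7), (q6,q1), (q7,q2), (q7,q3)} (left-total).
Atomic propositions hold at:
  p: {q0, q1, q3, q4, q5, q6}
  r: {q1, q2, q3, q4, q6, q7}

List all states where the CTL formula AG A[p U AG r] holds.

{q1, q6}

AG r: greatest fixpoint, start Z0 = {q1, q2, q3, q4, q6, q7}, keep only states in Sat with every successor in Z. Z1 = {q1, q2, q6, q7}; Z2 = {q1, q6}; fixed.
Sat(AG r) = {q1, q6}
A[p U AG r]: least fixpoint, start Z0 = Sat(AG r) = {q1, q6}, add states in Sat(p) with every successor in Z. Already a fixed point.
Sat(A[p U AG r]) = {q1, q6}
AG A[p U AG r]: greatest fixpoint, start Z0 = {q1, q6}, keep only states in Sat with every successor in Z. Already a fixed point.
Sat(AG A[p U AG r]) = {q1, q6}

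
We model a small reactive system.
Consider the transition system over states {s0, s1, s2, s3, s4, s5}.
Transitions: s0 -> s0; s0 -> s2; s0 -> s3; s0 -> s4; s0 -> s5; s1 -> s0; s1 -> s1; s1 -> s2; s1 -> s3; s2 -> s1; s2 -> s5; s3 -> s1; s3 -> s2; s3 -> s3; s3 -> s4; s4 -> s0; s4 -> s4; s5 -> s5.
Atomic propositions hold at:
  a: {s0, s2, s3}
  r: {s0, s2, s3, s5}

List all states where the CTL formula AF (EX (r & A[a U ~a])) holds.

{s0, s1, s2, s3, s5}

Sat(~a) = {s1, s4, s5}
A[a U ~a]: least fixpoint, start Z0 = Sat(~a) = {s1, s4, s5}, add states in Sat(a) with every successor in Z. Z1 = {s1, s2, s4, s5}; fixed.
Sat(A[a U ~a]) = {s1, s2, s4, s5}
Sat(r & A[a U ~a]) = {s2, s5}
Sat(EX (r & A[a U ~a])) = {s : some successor in {s2, s5}} = {s0, s1, s2, s3, s5}
AF (EX (r & A[a U ~a])): least fixpoint, start Z0 = {s0, s1, s2, s3, s5}, add states with every successor in Z. Already a fixed point.
Sat(AF (EX (r & A[a U ~a]))) = {s0, s1, s2, s3, s5}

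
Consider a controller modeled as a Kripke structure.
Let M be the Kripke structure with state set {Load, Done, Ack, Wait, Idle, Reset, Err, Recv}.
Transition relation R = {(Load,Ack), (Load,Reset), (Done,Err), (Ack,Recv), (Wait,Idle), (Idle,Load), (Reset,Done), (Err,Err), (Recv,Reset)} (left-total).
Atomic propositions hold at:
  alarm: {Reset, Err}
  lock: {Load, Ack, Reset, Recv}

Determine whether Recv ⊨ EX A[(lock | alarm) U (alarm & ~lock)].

Sat(lock | alarm) = {Load, Ack, Reset, Err, Recv}
Sat(~lock) = {Done, Wait, Idle, Err}
Sat(alarm & ~lock) = {Err}
A[(lock | alarm) U (alarm & ~lock)]: least fixpoint, start Z0 = Sat((alarm & ~lock)) = {Err}, add states in Sat(lock | alarm) with every successor in Z. Already a fixed point.
Sat(A[(lock | alarm) U (alarm & ~lock)]) = {Err}
Sat(EX A[(lock | alarm) U (alarm & ~lock)]) = {s : some successor in {Err}} = {Done, Err}
Recv ∉ Sat(EX A[(lock | alarm) U (alarm & ~lock)]) = {Done, Err}, so the formula does not hold at Recv.

No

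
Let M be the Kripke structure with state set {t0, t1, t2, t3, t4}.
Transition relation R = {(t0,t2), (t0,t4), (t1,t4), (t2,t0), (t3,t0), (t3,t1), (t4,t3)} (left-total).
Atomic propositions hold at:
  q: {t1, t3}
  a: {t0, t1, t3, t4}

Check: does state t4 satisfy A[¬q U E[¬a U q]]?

Yes

Sat(¬q) = {t0, t2, t4}
Sat(¬a) = {t2}
E[¬a U q]: least fixpoint, start Z0 = Sat(q) = {t1, t3}, add states in Sat(¬a) with some successor in Z. Already a fixed point.
Sat(E[¬a U q]) = {t1, t3}
A[¬q U E[¬a U q]]: least fixpoint, start Z0 = Sat(E[¬a U q]) = {t1, t3}, add states in Sat(¬q) with every successor in Z. Z1 = {t1, t3, t4}; fixed.
Sat(A[¬q U E[¬a U q]]) = {t1, t3, t4}
t4 ∈ Sat(A[¬q U E[¬a U q]]) = {t1, t3, t4}, so the formula holds at t4.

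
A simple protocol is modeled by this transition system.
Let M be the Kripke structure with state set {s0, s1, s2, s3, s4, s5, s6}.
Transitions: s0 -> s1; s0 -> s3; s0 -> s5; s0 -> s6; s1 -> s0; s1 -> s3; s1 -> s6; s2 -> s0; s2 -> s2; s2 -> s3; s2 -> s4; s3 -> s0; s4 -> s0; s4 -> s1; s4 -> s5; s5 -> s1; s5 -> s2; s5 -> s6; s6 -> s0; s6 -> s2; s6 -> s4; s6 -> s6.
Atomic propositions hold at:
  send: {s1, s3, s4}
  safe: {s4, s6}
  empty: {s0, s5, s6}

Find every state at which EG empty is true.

{s0, s5, s6}

EG empty: greatest fixpoint, start Z0 = {s0, s5, s6}, keep only states in Sat with some successor in Z. Already a fixed point.
Sat(EG empty) = {s0, s5, s6}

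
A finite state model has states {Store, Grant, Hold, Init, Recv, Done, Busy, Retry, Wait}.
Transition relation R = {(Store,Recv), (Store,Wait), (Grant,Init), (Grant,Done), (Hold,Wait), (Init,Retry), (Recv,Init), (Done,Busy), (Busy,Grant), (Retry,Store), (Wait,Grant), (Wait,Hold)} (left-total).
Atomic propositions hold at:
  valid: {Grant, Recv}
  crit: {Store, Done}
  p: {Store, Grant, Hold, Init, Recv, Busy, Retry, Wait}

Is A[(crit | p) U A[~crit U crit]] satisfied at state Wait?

No

Sat(crit | p) = {Store, Grant, Hold, Init, Recv, Done, Busy, Retry, Wait}
Sat(~crit) = {Grant, Hold, Init, Recv, Busy, Retry, Wait}
A[~crit U crit]: least fixpoint, start Z0 = Sat(crit) = {Store, Done}, add states in Sat(~crit) with every successor in Z. Z1 = {Store, Done, Retry}; Z2 = {Store, Init, Done, Retry}; Z3 = {Store, Grant, Init, Recv, Done, Retry}; Z4 = {Store, Grant, Init, Recv, Done, Busy, Retry}; fixed.
Sat(A[~crit U crit]) = {Store, Grant, Init, Recv, Done, Busy, Retry}
A[(crit | p) U A[~crit U crit]]: least fixpoint, start Z0 = Sat(A[~crit U crit]) = {Store, Grant, Init, Recv, Done, Busy, Retry}, add states in Sat(crit | p) with every successor in Z. Already a fixed point.
Sat(A[(crit | p) U A[~crit U crit]]) = {Store, Grant, Init, Recv, Done, Busy, Retry}
Wait ∉ Sat(A[(crit | p) U A[~crit U crit]]) = {Store, Grant, Init, Recv, Done, Busy, Retry}, so the formula does not hold at Wait.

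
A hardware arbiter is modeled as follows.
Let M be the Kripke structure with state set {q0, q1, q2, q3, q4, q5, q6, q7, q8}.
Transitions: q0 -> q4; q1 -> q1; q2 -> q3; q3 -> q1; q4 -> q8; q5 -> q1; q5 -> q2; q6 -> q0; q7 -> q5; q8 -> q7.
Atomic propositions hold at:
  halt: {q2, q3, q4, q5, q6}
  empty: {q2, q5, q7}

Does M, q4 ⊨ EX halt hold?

No

Sat(EX halt) = {s : some successor in {q2, q3, q4, q5, q6}} = {q0, q2, q5, q7}
q4 ∉ Sat(EX halt) = {q0, q2, q5, q7}, so the formula does not hold at q4.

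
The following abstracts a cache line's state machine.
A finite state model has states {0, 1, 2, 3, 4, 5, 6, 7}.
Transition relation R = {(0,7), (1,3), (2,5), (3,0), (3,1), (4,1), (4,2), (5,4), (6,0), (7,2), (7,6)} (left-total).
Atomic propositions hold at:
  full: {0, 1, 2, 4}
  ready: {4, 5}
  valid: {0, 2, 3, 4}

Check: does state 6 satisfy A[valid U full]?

No

A[valid U full]: least fixpoint, start Z0 = Sat(full) = {0, 1, 2, 4}, add states in Sat(valid) with every successor in Z. Z1 = {0, 1, 2, 3, 4}; fixed.
Sat(A[valid U full]) = {0, 1, 2, 3, 4}
6 ∉ Sat(A[valid U full]) = {0, 1, 2, 3, 4}, so the formula does not hold at 6.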